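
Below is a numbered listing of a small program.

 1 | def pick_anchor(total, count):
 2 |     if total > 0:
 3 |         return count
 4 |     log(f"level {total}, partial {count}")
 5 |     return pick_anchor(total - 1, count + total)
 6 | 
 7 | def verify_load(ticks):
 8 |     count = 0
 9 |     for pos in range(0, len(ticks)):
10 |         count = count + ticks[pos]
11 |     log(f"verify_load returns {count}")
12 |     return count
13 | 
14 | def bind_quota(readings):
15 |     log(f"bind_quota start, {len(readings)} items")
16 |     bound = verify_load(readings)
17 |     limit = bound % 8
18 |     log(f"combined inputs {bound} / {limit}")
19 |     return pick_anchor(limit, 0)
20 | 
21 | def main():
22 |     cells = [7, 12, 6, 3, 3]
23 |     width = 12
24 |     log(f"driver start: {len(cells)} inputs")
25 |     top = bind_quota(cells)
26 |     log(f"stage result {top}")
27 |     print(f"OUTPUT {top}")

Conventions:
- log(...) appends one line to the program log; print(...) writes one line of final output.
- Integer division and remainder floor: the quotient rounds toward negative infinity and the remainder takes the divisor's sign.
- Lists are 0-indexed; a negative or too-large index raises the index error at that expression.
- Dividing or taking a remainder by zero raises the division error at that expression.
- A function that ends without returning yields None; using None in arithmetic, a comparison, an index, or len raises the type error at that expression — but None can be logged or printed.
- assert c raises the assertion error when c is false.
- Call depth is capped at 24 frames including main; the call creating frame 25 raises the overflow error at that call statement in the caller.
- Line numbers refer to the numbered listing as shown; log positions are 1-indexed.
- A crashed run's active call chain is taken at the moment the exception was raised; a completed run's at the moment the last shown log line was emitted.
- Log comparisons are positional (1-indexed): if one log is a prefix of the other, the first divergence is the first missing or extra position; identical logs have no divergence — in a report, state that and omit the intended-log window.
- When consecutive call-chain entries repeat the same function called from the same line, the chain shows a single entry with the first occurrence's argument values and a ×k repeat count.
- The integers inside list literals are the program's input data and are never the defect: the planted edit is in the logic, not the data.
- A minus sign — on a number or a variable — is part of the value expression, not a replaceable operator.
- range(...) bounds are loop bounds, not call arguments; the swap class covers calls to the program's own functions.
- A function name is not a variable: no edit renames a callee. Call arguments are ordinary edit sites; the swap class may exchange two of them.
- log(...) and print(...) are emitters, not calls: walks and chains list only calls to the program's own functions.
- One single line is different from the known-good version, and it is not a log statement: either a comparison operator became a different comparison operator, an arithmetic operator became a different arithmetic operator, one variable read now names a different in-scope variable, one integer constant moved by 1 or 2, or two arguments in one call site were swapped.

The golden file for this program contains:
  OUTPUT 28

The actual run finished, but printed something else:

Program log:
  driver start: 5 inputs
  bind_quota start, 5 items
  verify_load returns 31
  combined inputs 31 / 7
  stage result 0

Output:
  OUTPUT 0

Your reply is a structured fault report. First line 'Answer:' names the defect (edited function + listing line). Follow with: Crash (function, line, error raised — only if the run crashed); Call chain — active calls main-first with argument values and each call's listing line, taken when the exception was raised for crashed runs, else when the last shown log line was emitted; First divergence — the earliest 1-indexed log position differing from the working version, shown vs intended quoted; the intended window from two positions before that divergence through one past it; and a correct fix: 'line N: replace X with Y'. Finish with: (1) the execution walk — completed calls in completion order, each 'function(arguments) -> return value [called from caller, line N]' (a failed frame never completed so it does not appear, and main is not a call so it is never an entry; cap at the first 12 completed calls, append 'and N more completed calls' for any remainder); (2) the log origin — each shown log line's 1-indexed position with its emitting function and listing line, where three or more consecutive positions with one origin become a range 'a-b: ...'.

Answer: the defect is in pick_anchor at line 2.
Core observation: At log position 5 the runs split — shown 'stage result 0', but the working version logs 'level 7, partial 0'.
Call chain: main.
First divergence: position 5; shown 'stage result 0' vs intended 'level 7, partial 0'.
Intended log window:
  3: verify_load returns 31
  4: combined inputs 31 / 7
  5: level 7, partial 0
  6: level 6, partial 7
Execution walk:
  verify_load([7, 12, 6, 3, 3]) -> 31  [called from bind_quota, line 16]
  pick_anchor(7, 0) -> 0  [called from bind_quota, line 19]
  bind_quota([7, 12, 6, 3, 3]) -> 0  [called from main, line 25]
Origin of each log line:
  1: from main, line 24
  2: from bind_quota, line 15
  3: from verify_load, line 11
  4: from bind_quota, line 18
  5: from main, line 26
A correct fix: line 2: replace `>` with `<=`.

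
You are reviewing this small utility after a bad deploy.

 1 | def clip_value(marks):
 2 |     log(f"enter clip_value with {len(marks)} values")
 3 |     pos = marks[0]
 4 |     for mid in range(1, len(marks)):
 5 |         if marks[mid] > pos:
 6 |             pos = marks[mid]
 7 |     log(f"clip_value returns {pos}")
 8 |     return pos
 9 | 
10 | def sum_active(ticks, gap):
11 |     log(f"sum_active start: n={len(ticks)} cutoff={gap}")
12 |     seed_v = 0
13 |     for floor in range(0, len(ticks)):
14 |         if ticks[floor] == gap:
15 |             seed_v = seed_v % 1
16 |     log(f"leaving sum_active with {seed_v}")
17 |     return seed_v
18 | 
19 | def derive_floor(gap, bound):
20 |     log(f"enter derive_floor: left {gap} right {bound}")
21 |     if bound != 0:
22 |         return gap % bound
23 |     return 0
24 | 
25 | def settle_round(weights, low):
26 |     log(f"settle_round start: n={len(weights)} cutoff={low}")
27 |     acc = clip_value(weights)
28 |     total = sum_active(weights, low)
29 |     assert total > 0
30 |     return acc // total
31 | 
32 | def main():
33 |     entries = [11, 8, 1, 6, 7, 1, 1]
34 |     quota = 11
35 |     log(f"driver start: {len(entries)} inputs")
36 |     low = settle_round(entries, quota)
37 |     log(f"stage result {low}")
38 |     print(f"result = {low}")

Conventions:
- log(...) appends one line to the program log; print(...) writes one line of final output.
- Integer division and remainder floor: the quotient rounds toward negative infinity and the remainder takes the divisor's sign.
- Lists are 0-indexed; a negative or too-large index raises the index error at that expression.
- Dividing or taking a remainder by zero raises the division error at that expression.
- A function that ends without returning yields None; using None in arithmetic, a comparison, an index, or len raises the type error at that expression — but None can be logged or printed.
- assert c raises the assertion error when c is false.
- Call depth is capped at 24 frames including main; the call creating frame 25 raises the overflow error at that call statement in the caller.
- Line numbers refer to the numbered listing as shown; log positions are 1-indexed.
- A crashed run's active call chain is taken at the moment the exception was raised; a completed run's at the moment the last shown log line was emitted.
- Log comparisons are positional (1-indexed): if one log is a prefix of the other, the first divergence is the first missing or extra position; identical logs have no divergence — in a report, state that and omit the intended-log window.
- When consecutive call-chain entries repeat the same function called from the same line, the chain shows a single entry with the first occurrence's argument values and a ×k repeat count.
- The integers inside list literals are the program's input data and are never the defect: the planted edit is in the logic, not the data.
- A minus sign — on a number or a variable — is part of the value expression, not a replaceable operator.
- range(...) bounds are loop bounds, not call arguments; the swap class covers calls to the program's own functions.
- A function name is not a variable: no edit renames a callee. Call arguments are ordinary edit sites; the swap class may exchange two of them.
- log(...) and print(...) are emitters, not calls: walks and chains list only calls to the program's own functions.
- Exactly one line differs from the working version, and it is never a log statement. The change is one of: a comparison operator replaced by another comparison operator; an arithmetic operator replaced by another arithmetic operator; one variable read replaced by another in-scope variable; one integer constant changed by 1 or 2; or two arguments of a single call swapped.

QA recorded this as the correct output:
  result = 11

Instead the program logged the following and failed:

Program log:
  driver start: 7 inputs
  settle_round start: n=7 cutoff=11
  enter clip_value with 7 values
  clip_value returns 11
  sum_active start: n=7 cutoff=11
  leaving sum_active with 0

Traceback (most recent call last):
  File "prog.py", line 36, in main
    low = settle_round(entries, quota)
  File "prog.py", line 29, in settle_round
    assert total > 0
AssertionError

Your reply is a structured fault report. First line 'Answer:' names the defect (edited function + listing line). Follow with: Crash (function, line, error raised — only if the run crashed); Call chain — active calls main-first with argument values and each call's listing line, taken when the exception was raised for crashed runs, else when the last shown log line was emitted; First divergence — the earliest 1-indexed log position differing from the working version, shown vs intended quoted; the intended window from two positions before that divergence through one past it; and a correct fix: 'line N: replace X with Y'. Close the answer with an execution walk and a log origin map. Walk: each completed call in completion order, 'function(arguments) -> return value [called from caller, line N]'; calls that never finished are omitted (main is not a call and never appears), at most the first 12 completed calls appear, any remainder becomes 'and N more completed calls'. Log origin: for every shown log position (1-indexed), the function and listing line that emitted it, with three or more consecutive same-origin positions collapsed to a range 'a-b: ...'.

Answer: the defect is in sum_active at line 15.
Core observation: The log first diverges at position 6: the faulty run prints 'leaving sum_active with 0' where the working version prints 'leaving sum_active with 1'.
Crash: settle_round, line 29, AssertionError.
Call chain: main -> settle_round([11, 8, 1, 6, 7, 1, 1], 11) (called at line 36).
First divergence: position 6 — the shown line 'leaving sum_active with 0' should read 'leaving sum_active with 1'.
Intended log window:
  4: clip_value returns 11
  5: sum_active start: n=7 cutoff=11
  6: leaving sum_active with 1
  7: stage result 11
Execution walk:
  clip_value([11, 8, 1, 6, 7, 1, 1]) -> 11  [called from settle_round, line 27]
  sum_active([11, 8, 1, 6, 7, 1, 1], 11) -> 0  [called from settle_round, line 28]
Log origin:
  1 — main, line 35
  2 — settle_round, line 26
  3 — clip_value, line 2
  4 — clip_value, line 7
  5 — sum_active, line 11
  6 — sum_active, line 16
A correct fix: line 15: replace `%` with `+`.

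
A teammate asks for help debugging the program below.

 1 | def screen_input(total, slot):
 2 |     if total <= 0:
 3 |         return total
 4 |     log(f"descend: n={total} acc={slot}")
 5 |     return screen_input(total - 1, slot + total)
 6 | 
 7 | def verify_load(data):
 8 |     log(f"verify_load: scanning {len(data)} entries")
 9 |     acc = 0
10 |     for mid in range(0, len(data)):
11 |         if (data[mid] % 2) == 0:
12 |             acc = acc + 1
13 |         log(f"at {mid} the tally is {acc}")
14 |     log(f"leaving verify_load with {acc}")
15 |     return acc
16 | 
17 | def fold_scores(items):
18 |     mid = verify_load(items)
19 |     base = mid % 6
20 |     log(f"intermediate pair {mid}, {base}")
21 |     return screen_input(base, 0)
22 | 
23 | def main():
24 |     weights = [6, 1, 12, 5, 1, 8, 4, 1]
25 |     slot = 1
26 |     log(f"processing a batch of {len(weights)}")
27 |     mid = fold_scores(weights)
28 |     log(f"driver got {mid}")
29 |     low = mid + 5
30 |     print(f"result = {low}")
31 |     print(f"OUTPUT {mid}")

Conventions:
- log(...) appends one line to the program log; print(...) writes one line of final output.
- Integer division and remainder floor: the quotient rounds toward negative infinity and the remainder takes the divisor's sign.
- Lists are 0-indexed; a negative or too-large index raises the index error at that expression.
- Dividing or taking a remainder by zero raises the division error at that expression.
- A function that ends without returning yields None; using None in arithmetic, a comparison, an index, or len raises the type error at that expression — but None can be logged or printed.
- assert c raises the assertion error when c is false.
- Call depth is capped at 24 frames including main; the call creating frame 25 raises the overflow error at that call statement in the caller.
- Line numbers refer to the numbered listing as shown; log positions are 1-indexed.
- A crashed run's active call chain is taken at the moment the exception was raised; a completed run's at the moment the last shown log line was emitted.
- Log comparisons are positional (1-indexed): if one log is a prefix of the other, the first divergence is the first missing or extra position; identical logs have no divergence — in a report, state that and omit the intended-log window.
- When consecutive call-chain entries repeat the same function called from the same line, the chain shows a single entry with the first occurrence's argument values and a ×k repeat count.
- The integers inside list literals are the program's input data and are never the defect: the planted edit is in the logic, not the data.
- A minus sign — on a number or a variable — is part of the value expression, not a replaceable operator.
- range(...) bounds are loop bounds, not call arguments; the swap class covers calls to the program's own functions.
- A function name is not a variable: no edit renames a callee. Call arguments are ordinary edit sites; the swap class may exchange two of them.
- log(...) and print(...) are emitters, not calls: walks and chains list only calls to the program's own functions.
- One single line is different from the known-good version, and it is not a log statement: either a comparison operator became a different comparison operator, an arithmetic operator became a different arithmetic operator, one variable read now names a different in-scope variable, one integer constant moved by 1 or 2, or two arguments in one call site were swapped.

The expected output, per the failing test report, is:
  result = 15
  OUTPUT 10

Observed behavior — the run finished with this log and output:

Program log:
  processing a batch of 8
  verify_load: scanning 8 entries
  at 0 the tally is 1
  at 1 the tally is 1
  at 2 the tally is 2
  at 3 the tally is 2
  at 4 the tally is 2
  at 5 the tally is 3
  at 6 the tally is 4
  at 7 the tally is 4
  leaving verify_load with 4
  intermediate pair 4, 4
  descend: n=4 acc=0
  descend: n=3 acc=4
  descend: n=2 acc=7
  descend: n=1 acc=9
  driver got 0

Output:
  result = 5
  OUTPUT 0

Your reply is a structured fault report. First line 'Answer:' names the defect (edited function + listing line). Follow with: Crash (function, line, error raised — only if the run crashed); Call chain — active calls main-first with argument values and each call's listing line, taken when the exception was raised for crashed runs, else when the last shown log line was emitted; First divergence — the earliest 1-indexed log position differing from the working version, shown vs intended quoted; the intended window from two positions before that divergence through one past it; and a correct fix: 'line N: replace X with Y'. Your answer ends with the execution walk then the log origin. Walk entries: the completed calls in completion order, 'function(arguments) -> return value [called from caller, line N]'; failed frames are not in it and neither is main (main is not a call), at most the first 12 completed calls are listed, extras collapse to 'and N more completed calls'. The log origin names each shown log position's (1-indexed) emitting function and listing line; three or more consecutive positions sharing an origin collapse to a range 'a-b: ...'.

Answer: the defect is in screen_input at line 3.
Key observation: Log line 17 is where behavior first shows: 'driver got 0' appears instead of 'driver got 10'.
Call chain: main.
First divergence: position 17 — the shown line 'driver got 0' should read 'driver got 10'.
Intended log window:
  15: descend: n=2 acc=7
  16: descend: n=1 acc=9
  17: driver got 10
Execution walk:
  verify_load([6, 1, 12, 5, 1, 8, 4, 1]) -> 4  [called from fold_scores, line 18]
  screen_input(0, 10) -> 0  [called from screen_input, line 5]
  screen_input(1, 9) -> 0  [called from screen_input, line 5]
  screen_input(2, 7) -> 0  [called from screen_input, line 5]
  screen_input(3, 4) -> 0  [called from screen_input, line 5]
  screen_input(4, 0) -> 0  [called from fold_scores, line 21]
  fold_scores([6, 1, 12, 5, 1, 8, 4, 1]) -> 0  [called from main, line 27]
Log line origins:
  1: emitted by main (line 26)
  2: emitted by verify_load (line 8)
  3-10: emitted by verify_load (line 13)
  11: emitted by verify_load (line 14)
  12: emitted by fold_scores (line 20)
  13-16: emitted by screen_input (line 4)
  17: emitted by main (line 28)
A correct fix: line 3: replace `total` with `slot`.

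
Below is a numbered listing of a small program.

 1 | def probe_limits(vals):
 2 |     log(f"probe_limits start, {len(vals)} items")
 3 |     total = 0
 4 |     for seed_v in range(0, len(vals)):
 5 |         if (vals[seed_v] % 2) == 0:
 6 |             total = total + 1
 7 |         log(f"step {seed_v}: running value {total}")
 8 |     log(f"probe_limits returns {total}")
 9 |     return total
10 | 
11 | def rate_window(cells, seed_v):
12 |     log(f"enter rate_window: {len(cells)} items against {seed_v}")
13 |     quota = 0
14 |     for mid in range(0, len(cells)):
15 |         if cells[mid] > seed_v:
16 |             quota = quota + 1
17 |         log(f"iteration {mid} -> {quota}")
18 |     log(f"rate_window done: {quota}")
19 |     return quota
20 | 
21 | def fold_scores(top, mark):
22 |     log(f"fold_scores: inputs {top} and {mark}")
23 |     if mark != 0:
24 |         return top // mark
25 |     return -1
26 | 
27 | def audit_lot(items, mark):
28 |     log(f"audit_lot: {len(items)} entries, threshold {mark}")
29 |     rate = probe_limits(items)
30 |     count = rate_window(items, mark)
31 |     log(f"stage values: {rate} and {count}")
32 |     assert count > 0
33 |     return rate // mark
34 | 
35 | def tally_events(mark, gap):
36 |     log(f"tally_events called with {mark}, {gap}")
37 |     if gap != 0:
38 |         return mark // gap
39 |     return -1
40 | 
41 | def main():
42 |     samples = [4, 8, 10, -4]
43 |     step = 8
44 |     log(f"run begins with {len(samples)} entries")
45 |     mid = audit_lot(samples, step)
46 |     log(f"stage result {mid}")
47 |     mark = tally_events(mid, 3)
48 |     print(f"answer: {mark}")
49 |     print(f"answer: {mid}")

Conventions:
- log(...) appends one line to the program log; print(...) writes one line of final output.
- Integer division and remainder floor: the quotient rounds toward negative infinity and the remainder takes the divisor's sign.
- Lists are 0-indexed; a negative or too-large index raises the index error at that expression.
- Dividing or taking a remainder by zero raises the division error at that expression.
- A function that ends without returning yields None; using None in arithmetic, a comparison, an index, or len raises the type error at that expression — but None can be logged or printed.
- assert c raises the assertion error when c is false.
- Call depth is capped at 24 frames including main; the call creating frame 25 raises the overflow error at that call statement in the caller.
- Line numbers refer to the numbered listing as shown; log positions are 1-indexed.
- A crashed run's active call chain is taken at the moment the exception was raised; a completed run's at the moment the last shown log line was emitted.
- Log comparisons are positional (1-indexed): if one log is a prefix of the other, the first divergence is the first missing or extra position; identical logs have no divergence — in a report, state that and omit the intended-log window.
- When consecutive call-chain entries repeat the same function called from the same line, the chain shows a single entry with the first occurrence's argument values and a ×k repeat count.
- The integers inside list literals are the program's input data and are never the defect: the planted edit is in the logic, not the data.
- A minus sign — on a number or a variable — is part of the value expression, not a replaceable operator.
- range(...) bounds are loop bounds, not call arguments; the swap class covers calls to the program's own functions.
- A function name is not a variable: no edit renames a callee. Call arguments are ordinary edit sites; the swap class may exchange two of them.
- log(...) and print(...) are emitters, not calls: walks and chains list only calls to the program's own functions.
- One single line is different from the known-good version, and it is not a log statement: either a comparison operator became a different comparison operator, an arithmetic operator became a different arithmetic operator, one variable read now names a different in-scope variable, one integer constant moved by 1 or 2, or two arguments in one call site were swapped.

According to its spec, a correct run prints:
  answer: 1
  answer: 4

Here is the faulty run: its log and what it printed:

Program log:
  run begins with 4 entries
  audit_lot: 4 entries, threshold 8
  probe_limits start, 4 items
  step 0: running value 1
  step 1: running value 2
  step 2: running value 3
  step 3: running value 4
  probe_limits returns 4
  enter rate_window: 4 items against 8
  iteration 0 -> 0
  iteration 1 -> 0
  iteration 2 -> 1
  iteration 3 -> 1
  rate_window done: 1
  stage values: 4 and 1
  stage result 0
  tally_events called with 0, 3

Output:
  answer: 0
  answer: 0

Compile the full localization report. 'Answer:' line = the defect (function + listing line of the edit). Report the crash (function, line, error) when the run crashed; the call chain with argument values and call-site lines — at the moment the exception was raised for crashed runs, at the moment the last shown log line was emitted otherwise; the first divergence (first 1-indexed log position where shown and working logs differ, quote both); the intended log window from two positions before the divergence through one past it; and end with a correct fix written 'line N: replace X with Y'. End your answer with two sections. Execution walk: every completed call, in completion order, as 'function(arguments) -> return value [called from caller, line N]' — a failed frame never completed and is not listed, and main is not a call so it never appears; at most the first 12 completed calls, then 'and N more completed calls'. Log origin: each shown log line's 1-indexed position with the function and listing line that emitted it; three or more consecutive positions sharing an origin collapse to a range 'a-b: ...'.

Answer: the defect is in audit_lot at line 33.
Key observation: Position 16 is the first bad log line: 'stage result 0' should read 'stage result 4'.
Call chain: main -> tally_events(0, 3) (called at line 47).
First divergence: position 16 — shown 'stage result 0', intended 'stage result 4'.
Intended log window:
  14: rate_window done: 1
  15: stage values: 4 and 1
  16: stage result 4
  17: tally_events called with 4, 3
Execution walk:
  probe_limits([4, 8, 10, -4]) -> 4  [called from audit_lot, line 29]
  rate_window([4, 8, 10, -4], 8) -> 1  [called from audit_lot, line 30]
  audit_lot([4, 8, 10, -4], 8) -> 0  [called from main, line 45]
  tally_events(0, 3) -> 0  [called from main, line 47]
Log line origins:
  1 — main, line 44
  2 — audit_lot, line 28
  3 — probe_limits, line 2
  4-7 — probe_limits, line 7
  8 — probe_limits, line 8
  9 — rate_window, line 12
  10-13 — rate_window, line 17
  14 — rate_window, line 18
  15 — audit_lot, line 31
  16 — main, line 46
  17 — tally_events, line 36
A correct fix: line 33: replace `mark` with `count`.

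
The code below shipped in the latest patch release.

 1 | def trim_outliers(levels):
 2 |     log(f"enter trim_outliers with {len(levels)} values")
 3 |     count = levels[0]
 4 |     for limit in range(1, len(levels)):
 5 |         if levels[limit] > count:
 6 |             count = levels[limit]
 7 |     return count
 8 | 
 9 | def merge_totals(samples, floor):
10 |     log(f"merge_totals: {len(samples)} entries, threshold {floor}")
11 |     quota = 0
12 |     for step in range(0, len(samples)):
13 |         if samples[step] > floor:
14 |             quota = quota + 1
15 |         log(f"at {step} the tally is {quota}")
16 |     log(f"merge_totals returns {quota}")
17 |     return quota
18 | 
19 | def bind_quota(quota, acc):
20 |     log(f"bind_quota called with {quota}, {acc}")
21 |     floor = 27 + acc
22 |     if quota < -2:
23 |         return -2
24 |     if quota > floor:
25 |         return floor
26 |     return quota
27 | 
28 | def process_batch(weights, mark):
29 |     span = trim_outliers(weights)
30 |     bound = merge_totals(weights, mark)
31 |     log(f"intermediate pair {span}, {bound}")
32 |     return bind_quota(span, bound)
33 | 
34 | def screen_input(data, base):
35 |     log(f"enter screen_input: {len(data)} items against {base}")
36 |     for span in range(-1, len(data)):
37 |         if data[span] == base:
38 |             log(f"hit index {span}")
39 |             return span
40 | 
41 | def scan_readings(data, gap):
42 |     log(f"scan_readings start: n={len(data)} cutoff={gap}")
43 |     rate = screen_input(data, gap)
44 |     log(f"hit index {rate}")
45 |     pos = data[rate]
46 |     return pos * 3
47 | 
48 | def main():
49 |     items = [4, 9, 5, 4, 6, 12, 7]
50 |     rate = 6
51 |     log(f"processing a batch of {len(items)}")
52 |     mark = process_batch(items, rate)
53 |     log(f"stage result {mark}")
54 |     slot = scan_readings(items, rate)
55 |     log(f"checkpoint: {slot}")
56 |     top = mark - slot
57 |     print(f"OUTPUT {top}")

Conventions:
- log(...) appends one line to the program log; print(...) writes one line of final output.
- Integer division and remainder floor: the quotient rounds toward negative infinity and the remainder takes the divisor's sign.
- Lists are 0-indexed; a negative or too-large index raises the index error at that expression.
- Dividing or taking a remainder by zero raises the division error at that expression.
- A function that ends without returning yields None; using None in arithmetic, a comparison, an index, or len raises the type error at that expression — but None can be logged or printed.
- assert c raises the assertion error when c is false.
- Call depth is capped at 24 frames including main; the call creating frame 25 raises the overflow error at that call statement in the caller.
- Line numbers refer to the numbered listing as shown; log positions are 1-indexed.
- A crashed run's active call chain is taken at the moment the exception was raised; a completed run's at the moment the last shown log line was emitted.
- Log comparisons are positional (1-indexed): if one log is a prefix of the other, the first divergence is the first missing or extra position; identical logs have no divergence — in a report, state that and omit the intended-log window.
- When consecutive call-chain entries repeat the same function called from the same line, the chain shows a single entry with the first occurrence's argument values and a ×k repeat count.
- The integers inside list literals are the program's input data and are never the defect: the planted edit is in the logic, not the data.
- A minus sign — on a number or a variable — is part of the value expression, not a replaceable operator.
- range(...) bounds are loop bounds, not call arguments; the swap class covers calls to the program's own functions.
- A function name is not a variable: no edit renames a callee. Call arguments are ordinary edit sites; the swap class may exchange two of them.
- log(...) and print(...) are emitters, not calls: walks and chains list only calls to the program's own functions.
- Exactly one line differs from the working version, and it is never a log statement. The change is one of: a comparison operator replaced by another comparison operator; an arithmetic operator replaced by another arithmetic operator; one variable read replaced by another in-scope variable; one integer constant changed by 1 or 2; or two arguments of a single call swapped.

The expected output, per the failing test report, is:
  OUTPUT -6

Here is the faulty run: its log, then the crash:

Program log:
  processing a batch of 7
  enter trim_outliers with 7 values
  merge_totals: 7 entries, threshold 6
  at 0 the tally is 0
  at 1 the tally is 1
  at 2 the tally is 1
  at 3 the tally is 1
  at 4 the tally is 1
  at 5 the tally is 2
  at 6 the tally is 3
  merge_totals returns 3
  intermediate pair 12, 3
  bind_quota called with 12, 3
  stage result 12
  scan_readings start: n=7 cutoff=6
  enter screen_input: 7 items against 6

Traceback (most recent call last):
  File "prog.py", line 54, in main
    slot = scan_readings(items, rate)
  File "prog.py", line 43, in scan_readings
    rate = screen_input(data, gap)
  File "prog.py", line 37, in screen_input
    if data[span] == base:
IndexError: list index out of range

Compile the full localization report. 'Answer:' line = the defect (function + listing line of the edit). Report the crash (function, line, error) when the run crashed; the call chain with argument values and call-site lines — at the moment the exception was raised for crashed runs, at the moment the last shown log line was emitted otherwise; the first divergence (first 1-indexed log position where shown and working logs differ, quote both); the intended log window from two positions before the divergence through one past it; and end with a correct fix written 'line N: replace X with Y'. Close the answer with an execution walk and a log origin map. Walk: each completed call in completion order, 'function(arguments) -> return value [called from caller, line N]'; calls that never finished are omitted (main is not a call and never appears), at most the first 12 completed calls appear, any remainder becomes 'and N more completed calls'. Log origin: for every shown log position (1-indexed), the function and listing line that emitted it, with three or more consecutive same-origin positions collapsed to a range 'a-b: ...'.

Answer: the defect is in screen_input at line 36.
The tell: Only 16 log lines were emitted before the run died; the intended continuation was 'hit index 4'.
Crash: screen_input, line 37, IndexError.
Call chain: main -> scan_readings([4, 9, 5, 4, 6, 12, 7], 6) (called at line 54) -> screen_input([4, 9, 5, 4, 6, 12, 7], 6) (called at line 43).
First divergence: position 17 — after 16 matching lines the faulty run goes silent; intended next line 'hit index 4'.
Intended log window:
  15: scan_readings start: n=7 cutoff=6
  16: enter screen_input: 7 items against 6
  17: hit index 4
  18: hit index 4
Execution walk:
  trim_outliers([4, 9, 5, 4, 6, 12, 7]) -> 12  [called from process_batch, line 29]
  merge_totals([4, 9, 5, 4, 6, 12, 7], 6) -> 3  [called from process_batch, line 30]
  bind_quota(12, 3) -> 12  [called from process_batch, line 32]
  process_batch([4, 9, 5, 4, 6, 12, 7], 6) -> 12  [called from main, line 52]
Log line origins:
  1: from main, line 51
  2: from trim_outliers, line 2
  3: from merge_totals, line 10
  4-10: from merge_totals, line 15
  11: from merge_totals, line 16
  12: from process_batch, line 31
  13: from bind_quota, line 20
  14: from main, line 53
  15: from scan_readings, line 42
  16: from screen_input, line 35
A correct fix: line 36: replace `-1` with `0`.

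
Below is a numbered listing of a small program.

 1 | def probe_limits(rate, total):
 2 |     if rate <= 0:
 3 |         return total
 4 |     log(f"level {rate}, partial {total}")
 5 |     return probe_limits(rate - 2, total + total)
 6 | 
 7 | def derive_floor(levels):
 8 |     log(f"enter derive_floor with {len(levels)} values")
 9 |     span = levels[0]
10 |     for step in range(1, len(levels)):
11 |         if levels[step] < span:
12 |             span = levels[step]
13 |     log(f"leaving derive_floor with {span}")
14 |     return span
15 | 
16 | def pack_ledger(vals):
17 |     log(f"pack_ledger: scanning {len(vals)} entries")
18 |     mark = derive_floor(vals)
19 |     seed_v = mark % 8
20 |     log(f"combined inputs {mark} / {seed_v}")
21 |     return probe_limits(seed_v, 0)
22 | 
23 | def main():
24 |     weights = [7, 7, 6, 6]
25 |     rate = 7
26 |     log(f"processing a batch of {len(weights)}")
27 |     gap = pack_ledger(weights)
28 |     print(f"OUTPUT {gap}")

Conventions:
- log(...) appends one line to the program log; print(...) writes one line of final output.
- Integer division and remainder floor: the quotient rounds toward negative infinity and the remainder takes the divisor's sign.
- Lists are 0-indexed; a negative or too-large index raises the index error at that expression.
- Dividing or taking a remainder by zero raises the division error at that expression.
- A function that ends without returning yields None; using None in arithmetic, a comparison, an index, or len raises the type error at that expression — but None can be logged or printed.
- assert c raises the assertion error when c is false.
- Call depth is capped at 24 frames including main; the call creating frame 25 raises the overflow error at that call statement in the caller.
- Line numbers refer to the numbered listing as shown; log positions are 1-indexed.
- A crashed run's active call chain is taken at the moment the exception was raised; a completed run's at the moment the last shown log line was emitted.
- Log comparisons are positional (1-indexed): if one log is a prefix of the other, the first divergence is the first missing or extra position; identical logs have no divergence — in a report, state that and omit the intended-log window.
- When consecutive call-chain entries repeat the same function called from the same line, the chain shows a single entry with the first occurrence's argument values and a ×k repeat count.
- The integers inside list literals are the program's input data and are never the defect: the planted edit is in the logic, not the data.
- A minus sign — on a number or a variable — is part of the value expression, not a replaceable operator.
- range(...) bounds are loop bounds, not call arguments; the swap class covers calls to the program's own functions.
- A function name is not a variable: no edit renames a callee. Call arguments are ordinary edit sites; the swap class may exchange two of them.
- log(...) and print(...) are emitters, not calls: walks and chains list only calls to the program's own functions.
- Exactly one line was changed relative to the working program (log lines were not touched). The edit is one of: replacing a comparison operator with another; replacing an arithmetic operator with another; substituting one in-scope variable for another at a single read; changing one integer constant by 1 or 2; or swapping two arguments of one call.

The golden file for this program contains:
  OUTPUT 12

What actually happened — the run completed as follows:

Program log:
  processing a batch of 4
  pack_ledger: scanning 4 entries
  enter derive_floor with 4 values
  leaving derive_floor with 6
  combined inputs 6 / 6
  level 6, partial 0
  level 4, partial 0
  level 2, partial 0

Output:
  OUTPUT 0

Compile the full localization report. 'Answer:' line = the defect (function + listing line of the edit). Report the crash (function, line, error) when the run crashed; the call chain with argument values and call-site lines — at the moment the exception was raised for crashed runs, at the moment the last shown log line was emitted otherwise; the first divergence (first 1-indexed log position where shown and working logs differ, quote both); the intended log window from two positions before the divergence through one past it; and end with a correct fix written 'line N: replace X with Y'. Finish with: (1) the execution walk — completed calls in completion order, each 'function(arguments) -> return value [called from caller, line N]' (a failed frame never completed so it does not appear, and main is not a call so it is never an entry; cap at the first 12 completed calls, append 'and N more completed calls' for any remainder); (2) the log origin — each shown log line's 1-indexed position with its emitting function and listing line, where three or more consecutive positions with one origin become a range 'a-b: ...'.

Answer: the defect is in probe_limits at line 5.
Key observation: Position 7 is the first bad log line: 'level 4, partial 0' should read 'level 4, partial 6'.
Call chain: main -> pack_ledger([7, 7, 6, 6]) (called at line 27) -> probe_limits(6, 0) (called at line 21) -> probe_limits(4, 0) (called at line 5) ×2.
First divergence: position 7 — the shown line 'level 4, partial 0' should read 'level 4, partial 6'.
Intended log window:
  5: combined inputs 6 / 6
  6: level 6, partial 0
  7: level 4, partial 6
  8: level 2, partial 10
Execution walk:
  derive_floor([7, 7, 6, 6]) -> 6  [called from pack_ledger, line 18]
  probe_limits(0, 0) -> 0  [called from probe_limits, line 5]
  probe_limits(2, 0) -> 0  [called from probe_limits, line 5]
  probe_limits(4, 0) -> 0  [called from probe_limits, line 5]
  probe_limits(6, 0) -> 0  [called from pack_ledger, line 21]
  pack_ledger([7, 7, 6, 6]) -> 0  [called from main, line 27]
Log origins:
  1: logged in main at line 26
  2: logged in pack_ledger at line 17
  3: logged in derive_floor at line 8
  4: logged in derive_floor at line 13
  5: logged in pack_ledger at line 20
  6-8: logged in probe_limits at line 4
A correct fix: line 5: replace `total + total` with `total + rate`.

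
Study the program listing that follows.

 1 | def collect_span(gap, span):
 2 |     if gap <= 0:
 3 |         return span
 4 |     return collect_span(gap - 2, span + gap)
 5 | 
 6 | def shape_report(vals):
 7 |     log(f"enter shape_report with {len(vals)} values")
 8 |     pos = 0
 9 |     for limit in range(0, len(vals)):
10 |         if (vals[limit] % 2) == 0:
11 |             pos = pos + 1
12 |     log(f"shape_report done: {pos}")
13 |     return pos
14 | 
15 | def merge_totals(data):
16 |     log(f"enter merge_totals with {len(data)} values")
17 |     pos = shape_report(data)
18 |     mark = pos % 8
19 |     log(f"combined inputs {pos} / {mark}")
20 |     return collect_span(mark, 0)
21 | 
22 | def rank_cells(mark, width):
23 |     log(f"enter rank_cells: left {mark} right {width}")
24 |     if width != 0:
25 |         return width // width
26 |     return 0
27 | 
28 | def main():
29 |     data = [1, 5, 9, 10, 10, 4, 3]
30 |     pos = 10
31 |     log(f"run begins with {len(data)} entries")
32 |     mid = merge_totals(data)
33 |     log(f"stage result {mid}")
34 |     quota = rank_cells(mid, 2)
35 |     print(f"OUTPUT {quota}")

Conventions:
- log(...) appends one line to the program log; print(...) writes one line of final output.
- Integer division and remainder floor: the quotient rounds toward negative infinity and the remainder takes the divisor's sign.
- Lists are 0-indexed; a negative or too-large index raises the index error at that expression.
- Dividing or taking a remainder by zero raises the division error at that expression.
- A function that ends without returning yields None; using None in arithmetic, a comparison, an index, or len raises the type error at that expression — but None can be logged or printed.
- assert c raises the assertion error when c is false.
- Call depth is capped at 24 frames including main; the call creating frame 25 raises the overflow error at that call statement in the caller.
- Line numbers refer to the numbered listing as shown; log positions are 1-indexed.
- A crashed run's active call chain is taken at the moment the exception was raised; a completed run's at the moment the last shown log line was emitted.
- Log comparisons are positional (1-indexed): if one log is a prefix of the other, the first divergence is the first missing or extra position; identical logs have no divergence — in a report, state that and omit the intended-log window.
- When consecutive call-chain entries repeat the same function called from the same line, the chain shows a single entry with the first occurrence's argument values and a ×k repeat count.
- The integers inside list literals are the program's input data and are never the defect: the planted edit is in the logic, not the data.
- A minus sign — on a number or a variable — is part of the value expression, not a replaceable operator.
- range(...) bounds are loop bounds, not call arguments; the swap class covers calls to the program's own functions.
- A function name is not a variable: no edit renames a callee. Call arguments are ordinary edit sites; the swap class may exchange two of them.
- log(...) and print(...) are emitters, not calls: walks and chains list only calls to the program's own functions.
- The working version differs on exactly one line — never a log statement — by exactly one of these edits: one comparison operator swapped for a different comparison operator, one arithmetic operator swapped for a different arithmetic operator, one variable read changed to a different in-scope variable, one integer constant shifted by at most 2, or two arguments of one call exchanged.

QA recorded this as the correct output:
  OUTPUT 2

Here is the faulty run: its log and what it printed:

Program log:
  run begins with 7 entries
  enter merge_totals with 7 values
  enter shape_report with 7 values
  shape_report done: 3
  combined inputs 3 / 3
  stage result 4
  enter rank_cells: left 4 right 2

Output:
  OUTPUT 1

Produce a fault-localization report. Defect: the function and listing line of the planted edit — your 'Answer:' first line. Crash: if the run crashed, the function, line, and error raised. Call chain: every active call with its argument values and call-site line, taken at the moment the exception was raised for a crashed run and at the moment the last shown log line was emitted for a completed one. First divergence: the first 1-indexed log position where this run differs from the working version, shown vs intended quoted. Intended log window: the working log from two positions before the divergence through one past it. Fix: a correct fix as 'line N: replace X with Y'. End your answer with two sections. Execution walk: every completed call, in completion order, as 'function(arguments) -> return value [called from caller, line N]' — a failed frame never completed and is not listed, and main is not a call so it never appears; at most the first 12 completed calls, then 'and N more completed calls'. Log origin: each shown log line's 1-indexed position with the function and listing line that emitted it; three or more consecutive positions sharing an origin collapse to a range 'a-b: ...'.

Answer: the defect is in rank_cells at line 25.
Key observation: Every logged value matches the working version; the printed result is what differs.
Call chain: main -> rank_cells(4, 2) (called at line 34).
First divergence: none; the two logs match at every position.
Execution walk:
  shape_report([1, 5, 9, 10, 10, 4, 3]) -> 3  [called from merge_totals, line 17]
  collect_span(-1, 4) -> 4  [called from collect_span, line 4]
  collect_span(1, 3) -> 4  [called from collect_span, line 4]
  collect_span(3, 0) -> 4  [called from merge_totals, line 20]
  merge_totals([1, 5, 9, 10, 10, 4, 3]) -> 4  [called from main, line 32]
  rank_cells(4, 2) -> 1  [called from main, line 34]
Log line origins:
  1: emitted by main (line 31)
  2: emitted by merge_totals (line 16)
  3: emitted by shape_report (line 7)
  4: emitted by shape_report (line 12)
  5: emitted by merge_totals (line 19)
  6: emitted by main (line 33)
  7: emitted by rank_cells (line 23)
A correct fix: line 25: replace `width // width` with `mark // width`.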